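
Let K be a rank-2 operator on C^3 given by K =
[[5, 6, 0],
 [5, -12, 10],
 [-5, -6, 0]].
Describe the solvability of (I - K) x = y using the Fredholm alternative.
(I - K) is invertible (det(I - K) = -22 ≠ 0), so for every y in C^3 the equation (I - K) x = y has a unique solution.

K has rank 2 and factors as K = U V^T = u1 v1^T + u2 v2^T with u1 = (-3, 1, 3), v1 = (-1, -3, 1), u2 = (-1, -3, 1), v2 = (-2, 3, -3) (multiplying out reproduces the displayed K). The nonzero eigenvalues of U V^T coincide with those of the 2 x 2 matrix G = V^T U = [[v1·u1, v1·u2], [v2·u1, v2·u2]] = [[3, 11], [0, -10]], and by the Sylvester determinant identity det(I_3 - U V^T) = det(I_2 - V^T U) = det([[-2, -11], [0, 11]]) = (-2)(11) - (-11)(0) = -22. (Direct check: I - K =
[[-4, -6, 0],
 [-5, 13, -10],
 [5, 6, 1]]
has determinant -22.) The finite-dimensional Fredholm alternative says: either (I - K) is invertible, or ker(I - K) ≠ {0} and then range(I - K) = ker((I - K)^*)^⊥, with dim ker(I - K) = dim ker((I - K)^*). Since det(I - K) ≠ 0, 1 is not an eigenvalue of K and ker(I - K) = {0}, so we are in the first case: for every y there is a unique x = (I - K)^(-1) y. (Explicitly, by the Woodbury identity, (I - U V^T)^(-1) = I + U (I_2 - G)^(-1) V^T.)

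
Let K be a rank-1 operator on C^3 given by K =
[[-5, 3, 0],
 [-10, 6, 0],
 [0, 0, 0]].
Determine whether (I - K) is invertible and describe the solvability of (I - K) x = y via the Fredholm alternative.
(I - K) is singular (det(I - K) = 0, i.e. 1 ∈ sigma(K)). (I - K) x = y is solvable iff y ⊥ ker((I - K)^*) = span{(-5, 3, 0)}, i.e. iff -5y_1 + 3y_2 = 0. When solvable, the solutions are x = y + c·(1, 2, 0), c arbitrary (ker(I - K) = span{(1, 2, 0)}, dimension 1).

K has rank 1, so it is an outer product K = u v^T: every row of K is a multiple of one row vector. Reading off the entries, u = (1, 2, 0) and v = (-5, 3, 0) (row i of K equals u_i·v^T). A rank-one matrix u v^T satisfies K u = u (v·u) and kills the (2)-dimensional subspace v^⊥, so its characteristic polynomial is lambda^2 (lambda - v·u) with v·u = tr K = 1. Hence the eigenvalues of I - K are 1 (multiplicity 2) and 1 - (1) = 0, so det(I - K) = 0. (Direct check: I - K =
[[6, -3, 0],
 [10, -5, 0],
 [0, 0, 1]]
has determinant 0.) So 1 is an eigenvalue of K and (I - K) is not invertible. The finite-dimensional Fredholm alternative says: either (I - K) is invertible, or ker(I - K) ≠ {0} and then range(I - K) = ker((I - K)^*)^⊥, with dim ker(I - K) = dim ker((I - K)^*). We are in the second case, so we need both kernels. Kernel of I - K: (I - K) u = u - u (v·u) = u - u = 0, so ker(I - K) = span{u} = span{(1, 2, 0)} (it is exactly 1-dimensional because rank(I - K) = 2). Kernel of the adjoint: K is real, so (I - K)^* = I - K^T = I - v u^T, and (I - v u^T) v = v - v (u·v) = 0; hence ker((I - K)^*) = span{v} = span{(-5, 3, 0)}. Therefore (I - K) x = y is solvable iff <y, v> = 0, i.e. iff -5y_1 + 3y_2 = 0. When this holds, K y = u (v·y) = 0, so (I - K) y = y and x = y is a particular solution; the full solution set is the line x = y + c·u = y + c·(1, 2, 0), c ∈ C.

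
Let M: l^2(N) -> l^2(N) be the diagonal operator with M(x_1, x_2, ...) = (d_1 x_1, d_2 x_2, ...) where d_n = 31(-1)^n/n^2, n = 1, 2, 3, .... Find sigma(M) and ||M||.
sigma(M) = {31(-1)^n/n^2 : n ≥ 1} ∪ {0}; ||M|| = 31

A bounded diagonal operator on l^2 with diagonal entries d_n has spectrum equal to the closure of {d_n : n ≥ 1}: every d_n is an eigenvalue (with eigenvector e_n), so {d_n} ⊂ sigma(M); the spectrum is closed, so its closure is too; and for lambda not in the closure, (M - lambda I) has bounded inverse (the diagonal entries 1/(d_n - lambda) are bounded). For our sequence d_n = 31(-1)^n/n^2, n = 1, 2, 3, ...:
  - {d_n} = {31(-1)^n/n^2 : n ≥ 1}; the only limit point is 0
  - closure = {31(-1)^n/n^2 : n ≥ 1} ∪ {0}
For the norm: a diagonal operator has ||M|| = sup_n |d_n|. Here |d_n| = 31/n^2 is decreasing, so sup_n |d_n| = |d_1| = 31. So ||M|| = 31.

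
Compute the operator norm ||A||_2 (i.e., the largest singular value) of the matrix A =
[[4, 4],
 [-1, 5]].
||A||_2 = sqrt((58 + sqrt(1060))/2) ≈ 6.729 (= sqrt(largest eigenvalue of A^T A))

||A||_2 = sigma_max(A) = sqrt(lambda_max(A^T A)). Form the symmetric matrix M = A^T A =
[[17, 11],
 [11, 41]].
Its characteristic polynomial (trace, determinant of M give the coefficients) is
  p(λ) = det(λ I - M) = λ^2 - 58λ + 576.
For λ^2 - 58λ + 576 the discriminant is 1060. It is nonnegative but not a perfect square, so the roots are real and irrational: λ = (58 ± sqrt(1060))/2 ≈ 45.2788, 12.7212.
So the eigenvalues of A^T A are ≈ 12.7212, 45.2788 (all ≥ 0, as they must be for A^T A). The largest is λ_max = (58 + sqrt(1060))/2 ≈ 45.2788, hence ||A||_2 = sqrt(λ_max) = sqrt((58 + sqrt(1060))/2) ≈ 6.729.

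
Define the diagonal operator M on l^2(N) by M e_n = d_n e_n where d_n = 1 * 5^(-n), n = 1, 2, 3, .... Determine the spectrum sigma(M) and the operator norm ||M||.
sigma(M) = {1 * 5^(-n) : n ≥ 1} ∪ {0}; ||M|| = 1/5

A bounded diagonal operator on l^2 with diagonal entries d_n has spectrum equal to the closure of {d_n : n ≥ 1}: every d_n is an eigenvalue (with eigenvector e_n), so {d_n} ⊂ sigma(M); the spectrum is closed, so its closure is too; and for lambda not in the closure, (M - lambda I) has bounded inverse (the diagonal entries 1/(d_n - lambda) are bounded). For our sequence d_n = 1 * 5^(-n), n = 1, 2, 3, ...:
  - {d_n} = {1 * 5^(-n) : n ≥ 1}; the only limit point is 0
  - closure = {1 * 5^(-n) : n ≥ 1} ∪ {0}
For the norm: a diagonal operator has ||M|| = sup_n |d_n|. Here d_n = 1 * 5^(-n) is positive and decreasing, so sup_n |d_n| = d_1 = 1/5. So ||M|| = 1/5.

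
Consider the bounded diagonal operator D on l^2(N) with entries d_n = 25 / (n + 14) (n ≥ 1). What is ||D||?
||D|| = 5/3 (attained at n = 1)

For D diagonal, ||D|| = sup_n |d_n| = sup_n 25/(n + 14). This is positive and strictly decreasing in n, so the supremum is attained at n = 1: d_1 = 25/(1 + 14) = 5/3. Hence ||D|| = 5/3.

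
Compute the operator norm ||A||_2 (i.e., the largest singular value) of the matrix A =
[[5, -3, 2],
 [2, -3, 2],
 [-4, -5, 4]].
||A||_2 ≈ 8.1785 (= sqrt(largest eigenvalue of A^T A))

||A||_2 = sigma_max(A) = sqrt(lambda_max(A^T A)). Form the symmetric matrix M = A^T A =
[[45, -1, -2],
 [-1, 43, -32],
 [-2, -32, 24]].
Its characteristic polynomial (trace, sum of principal 2x2 minors, determinant of M give the coefficients) is
  p(λ) = det(λ I - M) = λ^3 - 112λ^2 + 3018λ - 36.
No integer candidate from the rational root theorem (±divisors of 36) is a root, so the roots are irrational. The cubic discriminant is Δ = 4315818672 > 0, so there are three distinct real roots. p(0) = -36 and p(1) = 2871 have opposite signs, so a root lies in (0, 1); Newton's method refines it to λ ≈ 0.0119. p(45) = 99 and p(46) = -864 have opposite signs, so a root lies in (45, 46); Newton's method refines it to λ ≈ 45.1005. p(66) = -1224 and p(67) = 165 have opposite signs, so a root lies in (66, 67); Newton's method refines it to λ ≈ 66.8875. Check (Vieta): the three roots sum to 112, matching tr M = 112.
So the eigenvalues of A^T A are ≈ 0.0119, 45.1005, 66.8875 (all ≥ 0, as they must be for A^T A). The largest is λ_max ≈ 66.8875, hence ||A||_2 = sqrt(λ_max) ≈ 8.1785.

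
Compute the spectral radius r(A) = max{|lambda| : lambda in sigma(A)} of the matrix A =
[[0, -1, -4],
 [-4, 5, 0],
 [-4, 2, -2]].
r(A) ≈ 6.6193

The eigenvalues of A are the roots of its characteristic polynomial. With M = A (coefficients from the trace, the sum of principal 2x2 minors, and det A):
  p(λ) = det(λ I - M) = λ^3 - 3λ^2 - 30λ + 40.
No integer candidate from the rational root theorem (±divisors of 40) is a root, so the roots are irrational. The cubic discriminant is Δ = 142020 > 0, so there are three distinct real roots. p(-5) = -10 and p(-4) = 48 have opposite signs, so a root lies in (-5, -4); Newton's method refines it to λ ≈ -4.8621. p(1) = 8 and p(2) = -24 have opposite signs, so a root lies in (1, 2); Newton's method refines it to λ ≈ 1.2429. p(6) = -32 and p(7) = 26 have opposite signs, so a root lies in (6, 7); Newton's method refines it to λ ≈ 6.6193. Check (Vieta): the three roots sum to 3, matching tr M = 3.
Thus the eigenvalues (to 4 decimals) are -4.8621 (modulus 4.8621); 1.2429 (modulus 1.2429); 6.6193 (modulus 6.6193). The spectral radius is the largest modulus: r(A) ≈ 6.6193. (Cross-check: r(A) ≤ ||A||_2 ≈ 7.737; equality holds whenever A is normal, though it can also hold for some non-normal A.)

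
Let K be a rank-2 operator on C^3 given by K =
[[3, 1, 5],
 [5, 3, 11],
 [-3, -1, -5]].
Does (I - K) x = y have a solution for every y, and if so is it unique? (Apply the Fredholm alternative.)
(I - K) is singular (det(I - K) = 0, i.e. 1 ∈ sigma(K)). (I - K) x = y is solvable iff y ⊥ ker((I - K)^*) = span{(1, -1, -1)}, i.e. iff y_1 - y_2 - y_3 = 0. When solvable, x is determined up to adding multiples of (-1, -3, 1) (ker(I - K) = span{(-1, -3, 1)}, dimension 1).

K has rank 2 and factors as K = U V^T = u1 v1^T + u2 v2^T with u1 = (1, 1, -1), v1 = (2, 0, 2), u2 = (1, 3, -1), v2 = (1, 1, 3) (multiplying out reproduces the displayed K). The nonzero eigenvalues of U V^T coincide with those of the 2 x 2 matrix G = V^T U = [[v1·u1, v1·u2], [v2·u1, v2·u2]] = [[0, 0], [-1, 1]], and by the Sylvester determinant identity det(I_3 - U V^T) = det(I_2 - V^T U) = det([[1, 0], [1, 0]]) = (1)(0) - (0)(1) = 0. (Direct check: I - K =
[[-2, -1, -5],
 [-5, -2, -11],
 [3, 1, 6]]
has determinant 0.) So 1 is an eigenvalue of K and (I - K) is not invertible. The finite-dimensional Fredholm alternative says: either (I - K) is invertible, or ker(I - K) ≠ {0} and then range(I - K) = ker((I - K)^*)^⊥, with dim ker(I - K) = dim ker((I - K)^*). We are in the second case, so we compute both kernels via the 2 x 2 reduction. If (I - U V^T) x = 0 then x = U (V^T x) lies in the column space of U; writing x = U b gives U (I_2 - G) b = 0, and since u1, u2 are independent, (I_2 - G) b = 0. With I_2 - G = [[1, 0], [1, 0]] (singular, as its determinant is 0) a null vector is b = (0, -1), so ker(I - K) = span{0·u1 + (-1)·u2} = span{(-1, -3, 1)}. For the adjoint, (I - K)^* = I - K^T = I - V U^T, and the same argument gives ker((I - K)^*) = {V a : (I_2 - G)^T a = 0}; (I_2 - G)^T = [[1, 1], [0, 0]] has null vector a = (1, -1), so ker((I - K)^*) = span{1·v1 + (-1)·v2} = span{(1, -1, -1)}. (Both kernels are 1-dimensional, matching rank(I - K) = 2.) Therefore (I - K) x = y is solvable iff <y, (1, -1, -1)> = 0, i.e. iff y_1 - y_2 - y_3 = 0; when solvable the solution set is the line x_p + c·(-1, -3, 1), c ∈ C.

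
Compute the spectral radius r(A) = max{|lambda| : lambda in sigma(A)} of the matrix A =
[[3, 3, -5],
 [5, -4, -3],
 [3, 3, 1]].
r(A) ≈ 5.6958

The eigenvalues of A are the roots of its characteristic polynomial. With M = A (coefficients from the trace, the sum of principal 2x2 minors, and det A):
  p(λ) = det(λ I - M) = λ^3 - 4λ + 162.
No integer candidate from the rational root theorem (±divisors of 162) is a root, so the roots are irrational. The cubic discriminant is Δ = -708332 < 0, so there is one real root and a complex-conjugate pair. p(-6) = -30 and p(-5) = 57 have opposite signs, so a root lies in (-6, -5); Newton's method refines it to λ ≈ -5.6958. Dividing out (λ - (-5.6958)) leaves approximately λ^2 - 5.6958λ + 28.442. For λ^2 - 5.6958λ + 28.442 the discriminant is -81.3261. It is negative, so the remaining roots are the complex-conjugate pair λ ≈ 2.8479 ± 4.5091i. Their product equals the constant term, so |λ|^2 ≈ 28.442 and |λ| ≈ 5.3331.
Thus the eigenvalues (to 4 decimals) are -5.6958 (modulus 5.6958); 2.8479 ± 4.5091i (modulus 5.3331). The spectral radius is the largest modulus: r(A) ≈ 5.6958. (Cross-check: r(A) ≤ ||A||_2 ≈ 8.1465; equality holds whenever A is normal, though it can also hold for some non-normal A.)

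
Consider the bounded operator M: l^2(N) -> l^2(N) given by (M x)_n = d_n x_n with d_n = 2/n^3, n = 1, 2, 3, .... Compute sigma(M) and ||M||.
sigma(M) = {2/n^3 : n ≥ 1} ∪ {0}; ||M|| = 2

A bounded diagonal operator on l^2 with diagonal entries d_n has spectrum equal to the closure of {d_n : n ≥ 1}: every d_n is an eigenvalue (with eigenvector e_n), so {d_n} ⊂ sigma(M); the spectrum is closed, so its closure is too; and for lambda not in the closure, (M - lambda I) has bounded inverse (the diagonal entries 1/(d_n - lambda) are bounded). For our sequence d_n = 2/n^3, n = 1, 2, 3, ...:
  - {d_n} = {2/n^3 : n ≥ 1}; the only limit point is 0
  - closure = {2/n^3 : n ≥ 1} ∪ {0}
For the norm: a diagonal operator has ||M|| = sup_n |d_n|. Here d_n = 2/n^3 is positive and decreasing, so sup_n |d_n| = d_1 = 2. So ||M|| = 2.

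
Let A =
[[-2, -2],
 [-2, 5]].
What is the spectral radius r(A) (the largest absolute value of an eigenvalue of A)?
r(A) = (3 + sqrt(65))/2 ≈ 5.5311

The eigenvalues of A are the roots of its characteristic polynomial. With M = A (coefficients from the trace and determinant):
  p(λ) = det(λ I - M) = λ^2 - 3λ - 14.
For λ^2 - 3λ - 14 the discriminant is 65. It is nonnegative but not a perfect square, so the roots are real and irrational: λ = (3 ± sqrt(65))/2 ≈ 5.5311, -2.5311.
Thus the eigenvalues (to 4 decimals) are 5.5311 (modulus 5.5311); -2.5311 (modulus 2.5311). The spectral radius is the largest modulus: r(A) = (3 + sqrt(65))/2 ≈ 5.5311. (Cross-check: r(A) ≤ ||A||_2 ≈ 5.5311; equality holds whenever A is normal, though it can also hold for some non-normal A.)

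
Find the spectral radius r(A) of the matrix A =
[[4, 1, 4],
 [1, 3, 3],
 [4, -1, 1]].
r(A) ≈ 6.9231

The eigenvalues of A are the roots of its characteristic polynomial. With M = A (coefficients from the trace, the sum of principal 2x2 minors, and det A):
  p(λ) = det(λ I - M) = λ^3 - 8λ^2 + 5λ + 17.
No integer candidate from the rational root theorem (±divisors of 17) is a root, so the roots are irrational. The cubic discriminant is Δ = 15873 > 0, so there are three distinct real roots. p(-2) = -33 and p(-1) = 3 have opposite signs, so a root lies in (-2, -1); Newton's method refines it to λ ≈ -1.1185. p(2) = 3 and p(3) = -13 have opposite signs, so a root lies in (2, 3); Newton's method refines it to λ ≈ 2.1954. p(6) = -25 and p(7) = 3 have opposite signs, so a root lies in (6, 7); Newton's method refines it to λ ≈ 6.9231. Check (Vieta): the three roots sum to 8, matching tr M = 8.
Thus the eigenvalues (to 4 decimals) are -1.1185 (modulus 1.1185); 2.1954 (modulus 2.1954); 6.9231 (modulus 6.9231). The spectral radius is the largest modulus: r(A) ≈ 6.9231. (Cross-check: r(A) ≤ ||A||_2 ≈ 7.425; equality holds whenever A is normal, though it can also hold for some non-normal A.)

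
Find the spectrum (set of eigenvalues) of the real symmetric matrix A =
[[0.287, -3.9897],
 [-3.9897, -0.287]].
sigma(A) ≈ {-4, 4}

A is real symmetric, so its spectrum consists of real eigenvalues. Expanding the characteristic polynomial of the displayed matrix gives
  det(λ I - A) = p(λ) = λ^2 + (0)λ + (-16).
Solving p(λ) = 0 yields eigenvalues ≈ -4, 4. (A is shown rounded to 4 decimals, so these recover the underlying integer eigenvalues to within that precision.)
Verification: the trace of A = 0 equals the sum of eigenvalues 0, and det(A) ≈ -16.0001 matches the eigenvalue product -16.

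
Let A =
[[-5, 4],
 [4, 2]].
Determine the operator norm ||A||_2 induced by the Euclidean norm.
||A||_2 = sqrt((61 + sqrt(1017))/2) ≈ 6.8151 (= sqrt(largest eigenvalue of A^T A))

||A||_2 = sigma_max(A) = sqrt(lambda_max(A^T A)). Form the symmetric matrix M = A^T A =
[[41, -12],
 [-12, 20]].
Its characteristic polynomial (trace, determinant of M give the coefficients) is
  p(λ) = det(λ I - M) = λ^2 - 61λ + 676.
For λ^2 - 61λ + 676 the discriminant is 1017. It is nonnegative but not a perfect square, so the roots are real and irrational: λ = (61 ± sqrt(1017))/2 ≈ 46.4452, 14.5548.
So the eigenvalues of A^T A are ≈ 14.5548, 46.4452 (all ≥ 0, as they must be for A^T A). The largest is λ_max = (61 + sqrt(1017))/2 ≈ 46.4452, hence ||A||_2 = sqrt(λ_max) = sqrt((61 + sqrt(1017))/2) ≈ 6.8151.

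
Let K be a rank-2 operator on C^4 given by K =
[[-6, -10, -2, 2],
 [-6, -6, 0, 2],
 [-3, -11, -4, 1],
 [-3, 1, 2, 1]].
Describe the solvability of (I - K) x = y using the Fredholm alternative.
(I - K) is invertible (det(I - K) = 20 ≠ 0), so for every y in C^4 the equation (I - K) x = y has a unique solution.

K has rank 2 and factors as K = U V^T = u1 v1^T + u2 v2^T with u1 = (1, 0, 2, -1), v1 = (3, -1, -2, -1), u2 = (-3, -2, -3, 0), v2 = (3, 3, 0, -1) (multiplying out reproduces the displayed K). The nonzero eigenvalues of U V^T coincide with those of the 2 x 2 matrix G = V^T U = [[v1·u1, v1·u2], [v2·u1, v2·u2]] = [[0, -1], [4, -15]], and by the Sylvester determinant identity det(I_4 - U V^T) = det(I_2 - V^T U) = det([[1, 1], [-4, 16]]) = (1)(16) - (1)(-4) = 20. (Direct check: I - K =
[[7, 10, 2, -2],
 [6, 7, 0, -2],
 [3, 11, 5, -1],
 [3, -1, -2, 0]]
has determinant 20.) The finite-dimensional Fredholm alternative says: either (I - K) is invertible, or ker(I - K) ≠ {0} and then range(I - K) = ker((I - K)^*)^⊥, with dim ker(I - K) = dim ker((I - K)^*). Since det(I - K) ≠ 0, 1 is not an eigenvalue of K and ker(I - K) = {0}, so we are in the first case: for every y there is a unique x = (I - K)^(-1) y. (Explicitly, by the Woodbury identity, (I - U V^T)^(-1) = I + U (I_2 - G)^(-1) V^T.)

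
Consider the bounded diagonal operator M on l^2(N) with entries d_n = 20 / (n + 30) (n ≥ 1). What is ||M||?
||M|| = 20/31 (attained at n = 1)

For M diagonal, ||M|| = sup_n |d_n| = sup_n 20/(n + 30). This is positive and strictly decreasing in n, so the supremum is attained at n = 1: d_1 = 20/(1 + 30) = 20/31. Hence ||M|| = 20/31.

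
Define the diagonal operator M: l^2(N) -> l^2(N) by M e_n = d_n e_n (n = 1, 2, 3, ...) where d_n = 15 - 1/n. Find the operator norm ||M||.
||M|| = 15

For a diagonal operator on l^2 with entries d_n, ||M|| = sup_n |d_n|. Here d_1 = 14, d_2 = 29/2, ..., and d_n = 15 - 1/n increases monotonically toward 15. All terms lie in [14, 15), so |d_n| = d_n and the supremum is the limit 15, which is not attained by any individual d_n. Hence ||M|| = 15.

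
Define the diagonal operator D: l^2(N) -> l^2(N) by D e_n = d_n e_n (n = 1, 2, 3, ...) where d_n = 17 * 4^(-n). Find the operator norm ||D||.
||D|| = 17/4 (attained at n = 1)

For D diagonal, ||D|| = sup_n |d_n|. The sequence d_n = 17 * 4^(-n) is positive and strictly decreasing (ratio 4^(-1) < 1), so the supremum is d_1 = 17/4. Hence ||D|| = 17/4.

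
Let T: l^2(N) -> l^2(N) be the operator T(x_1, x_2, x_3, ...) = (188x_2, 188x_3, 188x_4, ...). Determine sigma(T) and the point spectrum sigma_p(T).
sigma(T) = closed disk {z in C : |z| ≤ 188}; sigma_p(T) = open disk {z in C : |z| < 188}

Note T = 188·V where V is the unit left shift (V x)_k = x_{k+1}; so sigma(T) = 188·sigma(V) and ||T|| = 188||V||. ||T x||^2 = 35344sum_{k≥2} |x_k|^2 ≤ 35344||x||^2, with equality on {x : x_1 = 0}, so ||T|| = 188. For any lambda with |lambda| < 188, set r = lambda/188 (|r| < 1); the vector x = (1, r, r^2, ...) is in l^2 and satisfies T x = 188(r, r^2, ...) = lambda x, so lambda is an eigenvalue. On the boundary |lambda| = 188 the geometric series diverges, so no l^2 eigenvector exists, but these lambda lie in the approximate point spectrum. Hence sigma(T) is the closed disk of radius 188 and sigma_p(T) is the open disk.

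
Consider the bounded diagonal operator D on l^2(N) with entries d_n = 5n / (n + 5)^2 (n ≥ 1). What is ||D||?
||D|| = 1/4 (attained at n = 5)

For D diagonal, ||D|| = sup_n |d_n|. Treat f(x) = 5x / (x + 5)^2 for real x > 0. By the quotient rule, f'(x) = 5(5 - x)/(x + 5)^3, which is positive for x < 5 and negative for x > 5. So f has a unique maximum at x = 5, and since 5 is a positive integer, the supremum over n ≥ 1 is attained at n = 5: d_5 = 5·5/(5 + 5)^2 = 5·5/100 = 1/4. Hence ||D|| = 1/4.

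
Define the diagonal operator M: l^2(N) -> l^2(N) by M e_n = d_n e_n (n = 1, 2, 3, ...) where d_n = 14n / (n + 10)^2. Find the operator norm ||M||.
||M|| = 7/20 (attained at n = 10)

For M diagonal, ||M|| = sup_n |d_n|. Treat f(x) = 14x / (x + 10)^2 for real x > 0. By the quotient rule, f'(x) = 14(10 - x)/(x + 10)^3, which is positive for x < 10 and negative for x > 10. So f has a unique maximum at x = 10, and since 10 is a positive integer, the supremum over n ≥ 1 is attained at n = 10: d_10 = 14·10/(10 + 10)^2 = 14·10/400 = 7/20. Hence ||M|| = 7/20.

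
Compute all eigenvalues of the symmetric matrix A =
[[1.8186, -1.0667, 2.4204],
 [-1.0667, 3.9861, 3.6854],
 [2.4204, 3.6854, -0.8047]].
sigma(A) ≈ {-4, 3, 6}

A is real symmetric, so its spectrum consists of real eigenvalues. Expanding the characteristic polynomial of the displayed matrix gives
  det(λ I - A) = p(λ) = λ^3 + (-5)λ^2 + (-18)λ + (72).
Solving p(λ) = 0 yields eigenvalues ≈ -4, 3, 6. (A is shown rounded to 4 decimals, so these recover the underlying integer eigenvalues to within that precision.)
Verification: the trace of A = 5 equals the sum of eigenvalues 5, and det(A) ≈ -72.0004 matches the eigenvalue product -72.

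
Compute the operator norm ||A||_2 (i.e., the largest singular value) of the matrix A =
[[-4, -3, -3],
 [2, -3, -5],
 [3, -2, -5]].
||A||_2 ≈ 9.0336 (= sqrt(largest eigenvalue of A^T A))

||A||_2 = sigma_max(A) = sqrt(lambda_max(A^T A)). Form the symmetric matrix M = A^T A =
[[29, 0, -13],
 [0, 22, 34],
 [-13, 34, 59]].
Its characteristic polynomial (trace, sum of principal 2x2 minors, determinant of M give the coefficients) is
  p(λ) = det(λ I - M) = λ^3 - 110λ^2 + 2322λ - 400.
No integer candidate from the rational root theorem (±divisors of 400) is a root, so the roots are irrational. The cubic discriminant is Δ = 14866519408 > 0, so there are three distinct real roots. p(0) = -400 and p(1) = 1813 have opposite signs, so a root lies in (0, 1); Newton's method refines it to λ ≈ 0.1737. p(28) = 328 and p(29) = -1183 have opposite signs, so a root lies in (28, 29); Newton's method refines it to λ ≈ 28.2199. p(81) = -2587 and p(82) = 1732 have opposite signs, so a root lies in (81, 82); Newton's method refines it to λ ≈ 81.6064. Check (Vieta): the three roots sum to 110, matching tr M = 110.
So the eigenvalues of A^T A are ≈ 0.1737, 28.2199, 81.6064 (all ≥ 0, as they must be for A^T A). The largest is λ_max ≈ 81.6064, hence ||A||_2 = sqrt(λ_max) ≈ 9.0336.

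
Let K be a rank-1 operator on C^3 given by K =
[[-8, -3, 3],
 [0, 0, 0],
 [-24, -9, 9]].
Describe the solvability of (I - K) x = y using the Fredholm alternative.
(I - K) is singular (det(I - K) = 0, i.e. 1 ∈ sigma(K)). (I - K) x = y is solvable iff y ⊥ ker((I - K)^*) = span{(-8, -3, 3)}, i.e. iff -8y_1 - 3y_2 + 3y_3 = 0. When solvable, the solutions are x = y + c·(1, 0, 3), c arbitrary (ker(I - K) = span{(1, 0, 3)}, dimension 1).

K has rank 1, so it is an outer product K = u v^T: every row of K is a multiple of one row vector. Reading off the entries, u = (1, 0, 3) and v = (-8, -3, 3) (row i of K equals u_i·v^T). A rank-one matrix u v^T satisfies K u = u (v·u) and kills the (2)-dimensional subspace v^⊥, so its characteristic polynomial is lambda^2 (lambda - v·u) with v·u = tr K = 1. Hence the eigenvalues of I - K are 1 (multiplicity 2) and 1 - (1) = 0, so det(I - K) = 0. (Direct check: I - K =
[[9, 3, -3],
 [0, 1, 0],
 [24, 9, -8]]
has determinant 0.) So 1 is an eigenvalue of K and (I - K) is not invertible. The finite-dimensional Fredholm alternative says: either (I - K) is invertible, or ker(I - K) ≠ {0} and then range(I - K) = ker((I - K)^*)^⊥, with dim ker(I - K) = dim ker((I - K)^*). We are in the second case, so we need both kernels. Kernel of I - K: (I - K) u = u - u (v·u) = u - u = 0, so ker(I - K) = span{u} = span{(1, 0, 3)} (it is exactly 1-dimensional because rank(I - K) = 2). Kernel of the adjoint: K is real, so (I - K)^* = I - K^T = I - v u^T, and (I - v u^T) v = v - v (u·v) = 0; hence ker((I - K)^*) = span{v} = span{(-8, -3, 3)}. Therefore (I - K) x = y is solvable iff <y, v> = 0, i.e. iff -8y_1 - 3y_2 + 3y_3 = 0. When this holds, K y = u (v·y) = 0, so (I - K) y = y and x = y is a particular solution; the full solution set is the line x = y + c·u = y + c·(1, 0, 3), c ∈ C.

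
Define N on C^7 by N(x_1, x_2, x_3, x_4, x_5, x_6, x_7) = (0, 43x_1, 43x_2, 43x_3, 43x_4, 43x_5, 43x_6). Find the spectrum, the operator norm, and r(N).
sigma(N) = {0}; ||N|| = 43; r(N) = 0. (N is nilpotent with N^7 = 0.)

On C^7, N is a strictly lower-triangular matrix with 43 on the subdiagonal and zeros elsewhere, so its characteristic polynomial is lambda^7 and every eigenvalue is 0: sigma(N) = {0}. For the operator norm, N e_i = 43e_{i+1} for i = 1, ..., 6 and N e_7 = 0, so the singular values of N are 43 (with multiplicity 6) and 0; hence ||N|| = 43. The spectral radius r(N) = max|lambda| = 0. Note ||N|| > r(N) — characteristic of non-normal nilpotent operators. Indeed N^7 = 0.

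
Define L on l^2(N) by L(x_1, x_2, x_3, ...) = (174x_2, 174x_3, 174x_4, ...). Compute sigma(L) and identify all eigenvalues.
sigma(L) = closed disk {z in C : |z| ≤ 174}; sigma_p(L) = open disk {z in C : |z| < 174}

Note L = 174·V where V is the unit left shift (V x)_k = x_{k+1}; so sigma(L) = 174·sigma(V) and ||L|| = 174||V||. ||L x||^2 = 30276sum_{k≥2} |x_k|^2 ≤ 30276||x||^2, with equality on {x : x_1 = 0}, so ||L|| = 174. For any lambda with |lambda| < 174, set r = lambda/174 (|r| < 1); the vector x = (1, r, r^2, ...) is in l^2 and satisfies L x = 174(r, r^2, ...) = lambda x, so lambda is an eigenvalue. On the boundary |lambda| = 174 the geometric series diverges, so no l^2 eigenvector exists, but these lambda lie in the approximate point spectrum. Hence sigma(L) is the closed disk of radius 174 and sigma_p(L) is the open disk.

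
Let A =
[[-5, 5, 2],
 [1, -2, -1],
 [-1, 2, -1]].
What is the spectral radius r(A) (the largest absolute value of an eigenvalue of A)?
r(A) ≈ 5.3652

The eigenvalues of A are the roots of its characteristic polynomial. With M = A (coefficients from the trace, the sum of principal 2x2 minors, and det A):
  p(λ) = det(λ I - M) = λ^3 + 8λ^2 + 16λ + 10.
No integer candidate from the rational root theorem (±divisors of 10) is a root, so the roots are irrational. The cubic discriminant is Δ = -140 < 0, so there is one real root and a complex-conjugate pair. p(-6) = -14 and p(-5) = 5 have opposite signs, so a root lies in (-6, -5); Newton's method refines it to λ ≈ -5.3652. Dividing out (λ - (-5.3652)) leaves approximately λ^2 + 2.6348λ + 1.8639. For λ^2 + 2.6348λ + 1.8639 the discriminant is -0.5134. It is negative, so the remaining roots are the complex-conjugate pair λ ≈ -1.3174 ± 0.3583i. Their product equals the constant term, so |λ|^2 ≈ 1.8639 and |λ| ≈ 1.3652.
Thus the eigenvalues (to 4 decimals) are -5.3652 (modulus 5.3652); -1.3174 ± 0.3583i (modulus 1.3652). The spectral radius is the largest modulus: r(A) ≈ 5.3652. (Cross-check: r(A) ≤ ||A||_2 ≈ 7.9167; equality holds whenever A is normal, though it can also hold for some non-normal A.)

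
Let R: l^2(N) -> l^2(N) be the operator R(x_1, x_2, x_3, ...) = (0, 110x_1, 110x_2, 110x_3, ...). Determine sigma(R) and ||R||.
sigma(R) = closed disk {z in C : |z| ≤ 110}; ||R|| = 110

Note R = 110·U where U is the unit right shift (U x)_k = x_{k-1} (with x_0 := 0); so ||R|| = 110||U|| and sigma(R) = 110·sigma(U). ||R x||^2 = sum_{k≥1} |110x_k|^2 = 12100||x||^2, so ||R|| = 110 and sigma(R) ⊂ {|z| ≤ 110}. For any |lambda| < 110, the equation (R - lambda I) x = 0 forces x_1 = 0, then 110x_k = lambda x_{k+1} ⇒ x = 0, so R has no eigenvalues. But (R - lambda I) is not surjective for |lambda| < 110: solving (R - lambda I) x = e_1 would require x_n proportional to (lambda/110)^(-n), which is not in l^2. So every |lambda| < 110 lies in the residual spectrum. The boundary |lambda| = 110 is in the approximate point spectrum (the spectrum is closed). Hence sigma(R) is the closed disk of radius 110.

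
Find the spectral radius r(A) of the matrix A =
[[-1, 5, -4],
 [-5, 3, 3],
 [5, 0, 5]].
r(A) ≈ 6.6346

The eigenvalues of A are the roots of its characteristic polynomial. With M = A (coefficients from the trace, the sum of principal 2x2 minors, and det A):
  p(λ) = det(λ I - M) = λ^3 - 7λ^2 + 52λ - 245.
No integer candidate from the rational root theorem (±divisors of 245) is a root, so the roots are irrational. The cubic discriminant is Δ = -781511 < 0, so there is one real root and a complex-conjugate pair. p(5) = -35 and p(6) = 31 have opposite signs, so a root lies in (5, 6); Newton's method refines it to λ ≈ 5.5659. Dividing out (λ - (5.5659)) leaves approximately λ^2 - 1.4341λ + 44.018. For λ^2 - 1.4341λ + 44.018 the discriminant is -174.0153. It is negative, so the remaining roots are the complex-conjugate pair λ ≈ 0.717 ± 6.5957i. Their product equals the constant term, so |λ|^2 ≈ 44.018 and |λ| ≈ 6.6346.
Thus the eigenvalues (to 4 decimals) are 5.5659 (modulus 5.5659); 0.717 ± 6.5957i (modulus 6.6346). The spectral radius is the largest modulus: r(A) ≈ 6.6346. (Cross-check: r(A) ≤ ||A||_2 ≈ 8.7319; equality holds whenever A is normal, though it can also hold for some non-normal A.)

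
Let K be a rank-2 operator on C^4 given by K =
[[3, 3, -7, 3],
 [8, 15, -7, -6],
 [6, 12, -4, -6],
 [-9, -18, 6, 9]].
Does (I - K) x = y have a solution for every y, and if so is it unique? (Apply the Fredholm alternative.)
(I - K) is invertible (det(I - K) = 134 ≠ 0), so for every y in C^4 the equation (I - K) x = y has a unique solution.

K has rank 2 and factors as K = U V^T = u1 v1^T + u2 v2^T with u1 = (-2, -3, -2, 3), v1 = (-2, -3, 3, 0), u2 = (1, -2, -2, 3), v2 = (-1, -3, -1, 3) (multiplying out reproduces the displayed K). The nonzero eigenvalues of U V^T coincide with those of the 2 x 2 matrix G = V^T U = [[v1·u1, v1·u2], [v2·u1, v2·u2]] = [[7, -2], [22, 16]], and by the Sylvester determinant identity det(I_4 - U V^T) = det(I_2 - V^T U) = det([[-6, 2], [-22, -15]]) = (-6)(-15) - (2)(-22) = 134. (Direct check: I - K =
[[-2, -3, 7, -3],
 [-8, -14, 7, 6],
 [-6, -12, 5, 6],
 [9, 18, -6, -8]]
has determinant 134.) The finite-dimensional Fredholm alternative says: either (I - K) is invertible, or ker(I - K) ≠ {0} and then range(I - K) = ker((I - K)^*)^⊥, with dim ker(I - K) = dim ker((I - K)^*). Since det(I - K) ≠ 0, 1 is not an eigenvalue of K and ker(I - K) = {0}, so we are in the first case: for every y there is a unique x = (I - K)^(-1) y. (Explicitly, by the Woodbury identity, (I - U V^T)^(-1) = I + U (I_2 - G)^(-1) V^T.)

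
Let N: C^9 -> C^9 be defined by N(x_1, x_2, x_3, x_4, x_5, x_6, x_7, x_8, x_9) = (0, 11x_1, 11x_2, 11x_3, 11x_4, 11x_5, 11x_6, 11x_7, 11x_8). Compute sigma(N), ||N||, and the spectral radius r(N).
sigma(N) = {0}; ||N|| = 11; r(N) = 0. (N is nilpotent with N^9 = 0.)

On C^9, N is a strictly lower-triangular matrix with 11 on the subdiagonal and zeros elsewhere, so its characteristic polynomial is lambda^9 and every eigenvalue is 0: sigma(N) = {0}. For the operator norm, N e_i = 11e_{i+1} for i = 1, ..., 8 and N e_9 = 0, so the singular values of N are 11 (with multiplicity 8) and 0; hence ||N|| = 11. The spectral radius r(N) = max|lambda| = 0. Note ||N|| > r(N) — characteristic of non-normal nilpotent operators. Indeed N^9 = 0.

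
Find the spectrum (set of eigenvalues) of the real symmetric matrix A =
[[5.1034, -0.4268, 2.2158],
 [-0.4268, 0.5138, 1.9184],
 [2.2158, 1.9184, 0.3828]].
sigma(A) ≈ {-2, 2, 6}

A is real symmetric, so its spectrum consists of real eigenvalues. Expanding the characteristic polynomial of the displayed matrix gives
  det(λ I - A) = p(λ) = λ^3 + (-6)λ^2 + (-4)λ + (23.9989).
Solving p(λ) = 0 yields eigenvalues ≈ -2, 2, 6. (A is shown rounded to 4 decimals, so these recover the underlying integer eigenvalues to within that precision.)
Verification: the trace of A = 6 equals the sum of eigenvalues 6, and det(A) ≈ -23.9989 matches the eigenvalue product -24.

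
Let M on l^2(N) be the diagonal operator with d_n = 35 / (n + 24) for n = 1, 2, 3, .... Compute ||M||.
||M|| = 7/5 (attained at n = 1)

For M diagonal, ||M|| = sup_n |d_n| = sup_n 35/(n + 24). This is positive and strictly decreasing in n, so the supremum is attained at n = 1: d_1 = 35/(1 + 24) = 7/5. Hence ||M|| = 7/5.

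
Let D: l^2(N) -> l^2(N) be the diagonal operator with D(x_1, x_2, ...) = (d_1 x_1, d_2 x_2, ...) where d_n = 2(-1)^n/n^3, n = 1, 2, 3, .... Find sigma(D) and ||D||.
sigma(D) = {2(-1)^n/n^3 : n ≥ 1} ∪ {0}; ||D|| = 2

A bounded diagonal operator on l^2 with diagonal entries d_n has spectrum equal to the closure of {d_n : n ≥ 1}: every d_n is an eigenvalue (with eigenvector e_n), so {d_n} ⊂ sigma(D); the spectrum is closed, so its closure is too; and for lambda not in the closure, (D - lambda I) has bounded inverse (the diagonal entries 1/(d_n - lambda) are bounded). For our sequence d_n = 2(-1)^n/n^3, n = 1, 2, 3, ...:
  - {d_n} = {2(-1)^n/n^3 : n ≥ 1}; the only limit point is 0
  - closure = {2(-1)^n/n^3 : n ≥ 1} ∪ {0}
For the norm: a diagonal operator has ||D|| = sup_n |d_n|. Here |d_n| = 2/n^3 is decreasing, so sup_n |d_n| = |d_1| = 2. So ||D|| = 2.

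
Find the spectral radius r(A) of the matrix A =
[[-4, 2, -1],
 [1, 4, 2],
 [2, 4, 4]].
r(A) ≈ 6.8926

The eigenvalues of A are the roots of its characteristic polynomial. With M = A (coefficients from the trace, the sum of principal 2x2 minors, and det A):
  p(λ) = det(λ I - M) = λ^3 - 4λ^2 - 24λ + 28.
No integer candidate from the rational root theorem (±divisors of 28) is a root, so the roots are irrational. The cubic discriminant is Δ = 98896 > 0, so there are three distinct real roots. p(-4) = -4 and p(-3) = 37 have opposite signs, so a root lies in (-4, -3); Newton's method refines it to λ ≈ -3.9271. p(1) = 1 and p(2) = -28 have opposite signs, so a root lies in (1, 2); Newton's method refines it to λ ≈ 1.0344. p(6) = -44 and p(7) = 7 have opposite signs, so a root lies in (6, 7); Newton's method refines it to λ ≈ 6.8926. Check (Vieta): the three roots sum to 4, matching tr M = 4.
Thus the eigenvalues (to 4 decimals) are -3.9271 (modulus 3.9271); 1.0344 (modulus 1.0344); 6.8926 (modulus 6.8926). The spectral radius is the largest modulus: r(A) ≈ 6.8926. (Cross-check: r(A) ≤ ||A||_2 ≈ 7.4616; equality holds whenever A is normal, though it can also hold for some non-normal A.)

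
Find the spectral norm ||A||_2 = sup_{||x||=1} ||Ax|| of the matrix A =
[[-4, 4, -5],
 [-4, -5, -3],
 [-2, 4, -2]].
||A||_2 ≈ 8.9238 (= sqrt(largest eigenvalue of A^T A))

||A||_2 = sigma_max(A) = sqrt(lambda_max(A^T A)). Form the symmetric matrix M = A^T A =
[[36, -4, 36],
 [-4, 57, -13],
 [36, -13, 38]].
Its characteristic polynomial (trace, sum of principal 2x2 minors, determinant of M give the coefficients) is
  p(λ) = det(λ I - M) = λ^3 - 131λ^2 + 4105λ - 1156.
No integer candidate from the rational root theorem (±divisors of 1156) is a root, so the roots are irrational. The cubic discriminant is Δ = 13244961709 > 0, so there are three distinct real roots. p(0) = -1156 and p(1) = 2819 have opposite signs, so a root lies in (0, 1); Newton's method refines it to λ ≈ 0.2842. p(51) = 119 and p(52) = -1312 have opposite signs, so a root lies in (51, 52); Newton's method refines it to λ ≈ 51.0819. p(79) = -1393 and p(80) = 844 have opposite signs, so a root lies in (79, 80); Newton's method refines it to λ ≈ 79.6339. Check (Vieta): the three roots sum to 131, matching tr M = 131.
So the eigenvalues of A^T A are ≈ 0.2842, 51.0819, 79.6339 (all ≥ 0, as they must be for A^T A). The largest is λ_max ≈ 79.6339, hence ||A||_2 = sqrt(λ_max) ≈ 8.9238.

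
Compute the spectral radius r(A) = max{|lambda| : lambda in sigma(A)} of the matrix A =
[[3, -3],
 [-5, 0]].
r(A) = (3 + sqrt(69))/2 ≈ 5.6533

The eigenvalues of A are the roots of its characteristic polynomial. With M = A (coefficients from the trace and determinant):
  p(λ) = det(λ I - M) = λ^2 - 3λ - 15.
For λ^2 - 3λ - 15 the discriminant is 69. It is nonnegative but not a perfect square, so the roots are real and irrational: λ = (3 ± sqrt(69))/2 ≈ 5.6533, -2.6533.
Thus the eigenvalues (to 4 decimals) are 5.6533 (modulus 5.6533); -2.6533 (modulus 2.6533). The spectral radius is the largest modulus: r(A) = (3 + sqrt(69))/2 ≈ 5.6533. (Cross-check: r(A) ≤ ||A||_2 ≈ 6.0748; equality holds whenever A is normal, though it can also hold for some non-normal A.)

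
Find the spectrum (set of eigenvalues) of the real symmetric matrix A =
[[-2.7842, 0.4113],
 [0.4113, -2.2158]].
sigma(A) ≈ {-3, -2}

A is real symmetric, so its spectrum consists of real eigenvalues. Expanding the characteristic polynomial of the displayed matrix gives
  det(λ I - A) = p(λ) = λ^2 + (5)λ + (6).
Solving p(λ) = 0 yields eigenvalues ≈ -3, -2. (A is shown rounded to 4 decimals, so these recover the underlying integer eigenvalues to within that precision.)
Verification: the trace of A = -5 equals the sum of eigenvalues -5, and det(A) ≈ 6.0001 matches the eigenvalue product 6.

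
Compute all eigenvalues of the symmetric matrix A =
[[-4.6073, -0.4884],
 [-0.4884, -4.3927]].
sigma(A) ≈ {-5, -4}

A is real symmetric, so its spectrum consists of real eigenvalues. Expanding the characteristic polynomial of the displayed matrix gives
  det(λ I - A) = p(λ) = λ^2 + (9)λ + (20).
Solving p(λ) = 0 yields eigenvalues ≈ -5, -4. (A is shown rounded to 4 decimals, so these recover the underlying integer eigenvalues to within that precision.)
Verification: the trace of A = -9 equals the sum of eigenvalues -9, and det(A) ≈ 20.0000 matches the eigenvalue product 20.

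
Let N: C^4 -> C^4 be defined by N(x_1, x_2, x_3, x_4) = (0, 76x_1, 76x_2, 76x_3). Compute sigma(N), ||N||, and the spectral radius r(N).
sigma(N) = {0}; ||N|| = 76; r(N) = 0. (N is nilpotent with N^4 = 0.)

On C^4, N is a strictly lower-triangular matrix with 76 on the subdiagonal and zeros elsewhere, so its characteristic polynomial is lambda^4 and every eigenvalue is 0: sigma(N) = {0}. For the operator norm, N e_i = 76e_{i+1} for i = 1, ..., 3 and N e_4 = 0, so the singular values of N are 76 (with multiplicity 3) and 0; hence ||N|| = 76. The spectral radius r(N) = max|lambda| = 0. Note ||N|| > r(N) — characteristic of non-normal nilpotent operators. Indeed N^4 = 0.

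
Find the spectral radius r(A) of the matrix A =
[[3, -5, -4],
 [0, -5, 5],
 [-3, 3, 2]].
r(A) = (6 + sqrt(76))/2 ≈ 7.3589

The eigenvalues of A are the roots of its characteristic polynomial. With M = A (coefficients from the trace, the sum of principal 2x2 minors, and det A):
  p(λ) = det(λ I - M) = λ^3 - 46λ - 60.
By the rational root theorem any rational root is an integer divisor of 60. Testing λ = -6: p(-6) = -216 + 0 + 276 - 60 = 0, so λ = -6 is a root. Dividing out (λ + 6) leaves p(λ) = (λ + 6)(λ^2 - 6λ - 10). For λ^2 - 6λ - 10 the discriminant is 76. It is nonnegative but not a perfect square, so the roots are real and irrational: λ = (6 ± sqrt(76))/2 ≈ 7.3589, -1.3589.
Thus the eigenvalues (to 4 decimals) are 7.3589 (modulus 7.3589); -1.3589 (modulus 1.3589); -6 (modulus 6). The spectral radius is the largest modulus: r(A) = (6 + sqrt(76))/2 ≈ 7.3589. (Cross-check: r(A) ≤ ||A||_2 ≈ 8.5448; equality holds whenever A is normal, though it can also hold for some non-normal A.)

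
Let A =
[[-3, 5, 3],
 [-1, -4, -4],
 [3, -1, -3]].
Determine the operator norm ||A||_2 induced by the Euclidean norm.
||A||_2 ≈ 8.8754 (= sqrt(largest eigenvalue of A^T A))

||A||_2 = sigma_max(A) = sqrt(lambda_max(A^T A)). Form the symmetric matrix M = A^T A =
[[19, -14, -14],
 [-14, 42, 34],
 [-14, 34, 34]].
Its characteristic polynomial (trace, sum of principal 2x2 minors, determinant of M give the coefficients) is
  p(λ) = det(λ I - M) = λ^3 - 95λ^2 + 1324λ - 3600.
No integer candidate from the rational root theorem (±divisors of 3600) is a root, so the roots are irrational. The cubic discriminant is Δ = 1991271504 > 0, so there are three distinct real roots. p(3) = -456 and p(4) = 240 have opposite signs, so a root lies in (3, 4); Newton's method refines it to λ ≈ 3.6268. p(12) = 336 and p(13) = -246 have opposite signs, so a root lies in (12, 13); Newton's method refines it to λ ≈ 12.601. p(78) = -3756 and p(79) = 1140 have opposite signs, so a root lies in (78, 79); Newton's method refines it to λ ≈ 78.7722. Check (Vieta): the three roots sum to 95, matching tr M = 95.
So the eigenvalues of A^T A are ≈ 3.6268, 12.601, 78.7722 (all ≥ 0, as they must be for A^T A). The largest is λ_max ≈ 78.7722, hence ||A||_2 = sqrt(λ_max) ≈ 8.8754.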